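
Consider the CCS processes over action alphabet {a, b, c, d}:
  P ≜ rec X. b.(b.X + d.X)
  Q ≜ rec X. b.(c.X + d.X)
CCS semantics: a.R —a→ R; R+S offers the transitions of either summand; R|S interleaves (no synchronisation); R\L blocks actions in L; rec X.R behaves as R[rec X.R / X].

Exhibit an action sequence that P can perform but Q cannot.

P's transition system — 2 states:
  s0 = rec X. b.(b.X + d.X) has moves —b→ s1
  s1 = b.(rec X. b.(b.X + d.X)) + d.(rec X. b.(b.X + d.X)) has moves —b→ s0, —d→ s0
Q's transition system — 2 states:
  t0 = rec X. b.(c.X + d.X) has moves —b→ t1
  t1 = c.(rec X. b.(c.X + d.X)) + d.(rec X. b.(c.X + d.X)) has moves —c→ t0, —d→ t0
Run σ = ⟨bb⟩ on P: start {s0}
  [1] b ⇒ {s1}
  [2] b ⇒ {s0}
  ✓ P
Run σ = ⟨bb⟩ on Q: start {t0}
  [1] b ⇒ {t1}
  [2] b ⇒ ∅ (Q stuck)

bb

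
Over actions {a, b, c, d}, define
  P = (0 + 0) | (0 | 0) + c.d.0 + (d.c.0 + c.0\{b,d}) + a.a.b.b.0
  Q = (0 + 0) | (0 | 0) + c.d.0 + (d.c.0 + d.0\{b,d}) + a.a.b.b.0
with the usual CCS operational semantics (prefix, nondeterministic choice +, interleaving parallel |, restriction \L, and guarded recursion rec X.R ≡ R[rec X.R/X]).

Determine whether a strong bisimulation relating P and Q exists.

NO

LTS(P): 8 reachable states
  u0 = (0 + 0) | (0 | 0) + c.d.0 + (d.c.0 + c.0\{b,d}) + a.a.b.b.0 ⊢ =a=> u1, =c=> u2, =c=> u3, =d=> u4
  u1 = a.b.b.0 ⊢ =a=> u5
  u2 = 0\{b,d} ⊢ ·
  u3 = d.0 ⊢ =d=> u6
  u4 = c.0 ⊢ =c=> u6
  u5 = b.b.0 ⊢ =b=> u7
  u6 = 0 ⊢ ·
  u7 = b.0 ⊢ =b=> u6
LTS(Q): 8 reachable states
  v0 = (0 + 0) | (0 | 0) + c.d.0 + (d.c.0 + d.0\{b,d}) + a.a.b.b.0 ⊢ =a=> v1, =c=> v2, =d=> v3, =d=> v4
  v1 = a.b.b.0 ⊢ =a=> v5
  v2 = d.0 ⊢ =d=> v6
  v3 = 0\{b,d} ⊢ ·
  v4 = c.0 ⊢ =c=> v6
  v5 = b.b.0 ⊢ =b=> v7
  v6 = 0 ⊢ ·
  v7 = b.0 ⊢ =b=> v6
Coarsest stable partition (strong bisimilarity classes):
  B0 = {u0}
  B1 = {u2, u6, v3, v6}
  B2 = {u4, v4}
  B3 = {u1, v1}
  B4 = {u5, v5}
  B5 = {u7, v7}
  B6 = {u3, v2}
  B7 = {v0}
u0 ∈ B0, v0 ∈ B7 → different blocks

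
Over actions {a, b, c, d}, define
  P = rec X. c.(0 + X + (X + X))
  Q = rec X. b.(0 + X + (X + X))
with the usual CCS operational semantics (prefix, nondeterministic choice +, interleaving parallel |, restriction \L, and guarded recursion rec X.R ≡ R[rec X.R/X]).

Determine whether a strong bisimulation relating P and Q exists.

LTS(P): 2 reachable states
  s0 = rec X. c.(0 + X + (X + X)) ⊢ =c=> s1
  s1 = 0 + (rec X. c.(0 + X + (X + X))) + ((rec X. c.(0 + X + (X + X))) + (rec X. c.(0 + X + (X + X)))) ⊢ =c=> s1
LTS(Q): 2 reachable states
  t0 = rec X. b.(0 + X + (X + X)) ⊢ =b=> t1
  t1 = 0 + (rec X. b.(0 + X + (X + X))) + ((rec X. b.(0 + X + (X + X))) + (rec X. b.(0 + X + (X + X)))) ⊢ =b=> t1
Partition-refinement fixed point:
  B0 = {s0, s1}
  B1 = {t0, t1}
s0 ∈ B0, t0 ∈ B1 → different blocks

P ≁ Q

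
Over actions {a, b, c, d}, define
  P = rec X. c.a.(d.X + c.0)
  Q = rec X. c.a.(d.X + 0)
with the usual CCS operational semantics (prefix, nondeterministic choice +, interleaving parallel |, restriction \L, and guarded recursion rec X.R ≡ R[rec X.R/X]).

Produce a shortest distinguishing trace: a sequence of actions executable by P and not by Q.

P's transition system — 4 states:
  p0 = rec X. c.a.(d.X + c.0) :: —c→ p1
  p1 = a.(d.(rec X. c.a.(d.X + c.0)) + c.0) :: —a→ p2
  p2 = d.(rec X. c.a.(d.X + c.0)) + c.0 :: —c→ p3, —d→ p0
  p3 = 0 :: stopped
Q's transition system — 3 states:
  q0 = rec X. c.a.(d.X + 0) :: —c→ q1
  q1 = a.(d.(rec X. c.a.(d.X + 0)) + 0) :: —a→ q2
  q2 = d.(rec X. c.a.(d.X + 0)) + 0 :: —d→ q0
Executing cac from P (initial set {p0}):
  [1] c ⇒ {p1}
  [2] a ⇒ {p2}
  [3] c ⇒ {p3}
  ✓ P
Executing cac from Q (initial set {q0}):
  [1] c ⇒ {q1}
  [2] a ⇒ {q2}
  [3] c ⇒ ∅  — Q cannot continue

cac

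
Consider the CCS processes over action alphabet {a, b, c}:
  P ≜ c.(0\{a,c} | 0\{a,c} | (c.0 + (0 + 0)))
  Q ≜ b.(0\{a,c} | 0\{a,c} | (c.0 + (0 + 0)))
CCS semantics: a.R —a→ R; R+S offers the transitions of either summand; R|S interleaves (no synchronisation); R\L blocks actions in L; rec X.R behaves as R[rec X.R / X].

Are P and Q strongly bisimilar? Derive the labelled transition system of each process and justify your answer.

NO

Reachable graph of P (3 states):
  m0 = c.(0\{a,c} | 0\{a,c} | (c.0 + (0 + 0))) :: ··c··> m1
  m1 = 0\{a,c} | 0\{a,c} | (c.0 + (0 + 0)) :: ··c··> m2
  m2 = 0\{a,c} | 0\{a,c} | 0 :: deadlocked
Reachable graph of Q (3 states):
  n0 = b.(0\{a,c} | 0\{a,c} | (c.0 + (0 + 0))) :: ··b··> n1
  n1 = 0\{a,c} | 0\{a,c} | (c.0 + (0 + 0)) :: ··c··> n2
  n2 = 0\{a,c} | 0\{a,c} | 0 :: deadlocked
Bisimilarity quotient blocks:
  B0 = {m0}
  B1 = {m1, n1}
  B2 = {m2, n2}
  B3 = {n0}
m0 ∈ B0, n0 ∈ B3 → different blocks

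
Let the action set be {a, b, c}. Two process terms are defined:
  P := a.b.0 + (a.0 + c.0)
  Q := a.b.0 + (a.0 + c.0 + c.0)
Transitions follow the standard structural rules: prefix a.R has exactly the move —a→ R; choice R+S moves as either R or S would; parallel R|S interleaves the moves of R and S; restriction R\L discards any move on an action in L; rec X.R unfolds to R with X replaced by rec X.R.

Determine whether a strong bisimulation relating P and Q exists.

YES

Reachable graph of P (3 states):
  s0 = a.b.0 + (a.0 + c.0) → ··a··> s1, ··a··> s2, ··c··> s1
  s1 = 0 → deadlocked
  s2 = b.0 → ··b··> s1
Reachable graph of Q (3 states):
  t0 = a.b.0 + (a.0 + c.0 + c.0) → ··a··> t1, ··a··> t2, ··c··> t1
  t1 = 0 → deadlocked
  t2 = b.0 → ··b··> t1
Bisimilarity quotient blocks:
  B0 = {s0, t0}
  B1 = {s2, t2}
  B2 = {s1, t1}
s0 ∈ B0, t0 ∈ B0 → same block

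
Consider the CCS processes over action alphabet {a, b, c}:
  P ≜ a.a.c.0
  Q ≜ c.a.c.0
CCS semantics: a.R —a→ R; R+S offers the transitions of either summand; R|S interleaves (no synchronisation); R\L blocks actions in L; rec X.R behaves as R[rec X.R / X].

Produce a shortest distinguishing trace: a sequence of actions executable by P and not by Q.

P's transition system — 4 states:
  p0 = a.a.c.0 ⊢ --a--▸ p1
  p1 = a.c.0 ⊢ --a--▸ p2
  p2 = c.0 ⊢ --c--▸ p3
  p3 = 0 ⊢ stopped
Q's transition system — 4 states:
  q0 = c.a.c.0 ⊢ --c--▸ q1
  q1 = a.c.0 ⊢ --a--▸ q2
  q2 = c.0 ⊢ --c--▸ q3
  q3 = 0 ⊢ stopped
Executing a from P (initial set {p0}):
  [1] a ⇒ {p1}
  P completes σ.
Executing a from Q (initial set {q0}):
  [1] a ⇒ ∅ (Q stuck)

a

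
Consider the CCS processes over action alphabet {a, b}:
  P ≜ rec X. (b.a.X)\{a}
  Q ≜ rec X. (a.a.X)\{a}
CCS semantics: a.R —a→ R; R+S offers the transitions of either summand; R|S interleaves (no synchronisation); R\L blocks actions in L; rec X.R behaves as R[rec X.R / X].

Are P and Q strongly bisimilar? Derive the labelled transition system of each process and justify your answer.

P ≁ Q

LTS(P): 2 reachable states
  m0 = rec X. (b.a.X)\{a} has moves --b--▸ m1
  m1 = (a.(rec X. (b.a.X)\{a}))\{a} has moves ∅
LTS(Q): 1 reachable states
  n0 = rec X. (a.a.X)\{a} has moves ∅
Partition-refinement fixed point:
  B0 = {m0}
  B1 = {m1, n0}
m0 ∈ B0, n0 ∈ B1 → different blocks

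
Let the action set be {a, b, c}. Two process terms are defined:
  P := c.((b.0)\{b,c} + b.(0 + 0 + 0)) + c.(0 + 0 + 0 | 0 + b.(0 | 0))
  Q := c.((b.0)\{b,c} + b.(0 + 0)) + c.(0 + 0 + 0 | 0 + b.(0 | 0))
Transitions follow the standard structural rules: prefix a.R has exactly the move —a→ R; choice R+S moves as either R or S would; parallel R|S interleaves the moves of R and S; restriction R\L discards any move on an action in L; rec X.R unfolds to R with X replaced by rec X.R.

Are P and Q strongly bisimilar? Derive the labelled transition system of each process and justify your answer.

P's transition system — 5 states:
  s0 = c.((b.0)\{b,c} + b.(0 + 0 + 0)) + c.(0 + 0 + 0 | 0 + b.(0 | 0)) :: ··c··> s1, ··c··> s2
  s1 = (b.0)\{b,c} + b.(0 + 0 + 0) :: ··b··> s3
  s2 = 0 + 0 + 0 | 0 + b.(0 | 0) :: ··b··> s4
  s3 = 0 + 0 + 0 :: stopped
  s4 = 0 | 0 :: stopped
Q's transition system — 5 states:
  t0 = c.((b.0)\{b,c} + b.(0 + 0)) + c.(0 + 0 + 0 | 0 + b.(0 | 0)) :: ··c··> t1, ··c··> t2
  t1 = (b.0)\{b,c} + b.(0 + 0) :: ··b··> t3
  t2 = 0 + 0 + 0 | 0 + b.(0 | 0) :: ··b··> t4
  t3 = 0 + 0 :: stopped
  t4 = 0 | 0 :: stopped
Bisimilarity quotient blocks:
  B0 = {s0, t0}
  B1 = {s1, s2, t1, t2}
  B2 = {s3, s4, t3, t4}
s0 ∈ B0, t0 ∈ B0 → same block

bisimilar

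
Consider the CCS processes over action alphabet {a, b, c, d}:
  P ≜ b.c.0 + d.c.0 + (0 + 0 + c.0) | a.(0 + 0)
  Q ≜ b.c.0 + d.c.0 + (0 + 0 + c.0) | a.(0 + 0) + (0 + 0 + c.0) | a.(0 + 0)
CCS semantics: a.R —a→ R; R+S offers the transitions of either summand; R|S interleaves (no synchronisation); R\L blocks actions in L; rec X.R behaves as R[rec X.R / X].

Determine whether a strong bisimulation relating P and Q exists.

bisimilar

LTS(P): 6 reachable states
  p0 = b.c.0 + d.c.0 + (0 + 0 + c.0) | a.(0 + 0) has moves =a=> p1, =b=> p2, =c=> p3, =d=> p2
  p1 = (0 + 0 + c.0) | (0 + 0) has moves =c=> p4
  p2 = c.0 has moves =c=> p5
  p3 = 0 | a.(0 + 0) has moves =a=> p4
  p4 = 0 | (0 + 0) has moves ·
  p5 = 0 has moves ·
LTS(Q): 6 reachable states
  q0 = b.c.0 + d.c.0 + (0 + 0 + c.0) | a.(0 + 0) + (0 + 0 + c.0) | a.(0 + 0) has moves =a=> q1, =b=> q2, =c=> q3, =d=> q2
  q1 = (0 + 0 + c.0) | (0 + 0) has moves =c=> q4
  q2 = c.0 has moves =c=> q5
  q3 = 0 | a.(0 + 0) has moves =a=> q4
  q4 = 0 | (0 + 0) has moves ·
  q5 = 0 has moves ·
Bisimilarity quotient blocks:
  B0 = {p0, q0}
  B1 = {p1, p2, q1, q2}
  B2 = {p4, p5, q4, q5}
  B3 = {p3, q3}
p0 ∈ B0, q0 ∈ B0 → same block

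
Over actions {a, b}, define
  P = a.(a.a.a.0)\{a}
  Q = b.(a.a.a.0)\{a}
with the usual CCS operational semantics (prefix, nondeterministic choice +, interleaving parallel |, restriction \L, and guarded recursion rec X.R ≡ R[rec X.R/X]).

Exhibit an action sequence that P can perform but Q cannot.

a

P's transition system — 2 states:
  m0 = a.(a.a.a.0)\{a} has moves —a→ m1
  m1 = (a.a.a.0)\{a} has moves ·
Q's transition system — 2 states:
  n0 = b.(a.a.a.0)\{a} has moves —b→ n1
  n1 = (a.a.a.0)\{a} has moves ·
Trace ⟨a⟩ through P, begin at {m0}:
  step 1 (a): {m1}
  P completes σ.
Trace ⟨a⟩ through Q, begin at {n0}:
  step 1 (a): no successor for Q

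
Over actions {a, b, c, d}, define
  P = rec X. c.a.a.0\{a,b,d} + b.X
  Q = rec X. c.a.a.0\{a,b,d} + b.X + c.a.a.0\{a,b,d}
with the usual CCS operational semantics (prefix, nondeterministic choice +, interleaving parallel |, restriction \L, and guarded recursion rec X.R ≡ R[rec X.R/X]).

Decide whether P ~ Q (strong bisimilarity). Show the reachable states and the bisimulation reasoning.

P's transition system — 4 states:
  u0 = rec X. c.a.a.0\{a,b,d} + b.X :: ··b··> u0, ··c··> u1
  u1 = a.a.0\{a,b,d} :: ··a··> u2
  u2 = a.0\{a,b,d} :: ··a··> u3
  u3 = 0\{a,b,d} :: ∅
Q's transition system — 4 states:
  v0 = rec X. c.a.a.0\{a,b,d} + b.X + c.a.a.0\{a,b,d} :: ··b··> v0, ··c··> v1
  v1 = a.a.0\{a,b,d} :: ··a··> v2
  v2 = a.0\{a,b,d} :: ··a··> v3
  v3 = 0\{a,b,d} :: ∅
Coarsest stable partition (strong bisimilarity classes):
  B0 = {u0, v0}
  B1 = {u1, v1}
  B2 = {u2, v2}
  B3 = {u3, v3}
u0 ∈ B0, v0 ∈ B0 → same block

bisimilar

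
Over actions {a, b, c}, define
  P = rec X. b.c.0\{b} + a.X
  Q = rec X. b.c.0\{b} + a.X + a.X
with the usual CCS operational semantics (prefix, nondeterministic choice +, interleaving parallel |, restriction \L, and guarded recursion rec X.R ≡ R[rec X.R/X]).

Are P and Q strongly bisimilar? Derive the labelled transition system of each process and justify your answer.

P's transition system — 3 states:
  s0 = rec X. b.c.0\{b} + a.X | =a=> s0, =b=> s1
  s1 = c.0\{b} | =c=> s2
  s2 = 0\{b} | ∅
Q's transition system — 3 states:
  t0 = rec X. b.c.0\{b} + a.X + a.X | =a=> t0, =b=> t1
  t1 = c.0\{b} | =c=> t2
  t2 = 0\{b} | ∅
Partition-refinement fixed point:
  B0 = {s0, t0}
  B1 = {s1, t1}
  B2 = {s2, t2}
s0 ∈ B0, t0 ∈ B0 → same block

YES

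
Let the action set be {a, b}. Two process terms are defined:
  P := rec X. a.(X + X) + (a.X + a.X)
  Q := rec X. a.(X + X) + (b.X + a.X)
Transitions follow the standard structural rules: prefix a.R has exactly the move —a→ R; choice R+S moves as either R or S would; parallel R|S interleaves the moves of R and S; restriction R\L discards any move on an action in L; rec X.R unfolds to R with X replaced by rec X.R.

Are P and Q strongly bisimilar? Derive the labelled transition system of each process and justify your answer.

NO

LTS(P): 2 reachable states
  u0 = rec X. a.(X + X) + (a.X + a.X) :: -a-> u0, -a-> u1
  u1 = (rec X. a.(X + X) + (a.X + a.X)) + (rec X. a.(X + X) + (a.X + a.X)) :: -a-> u0, -a-> u1
LTS(Q): 2 reachable states
  v0 = rec X. a.(X + X) + (b.X + a.X) :: -a-> v0, -a-> v1, -b-> v0
  v1 = (rec X. a.(X + X) + (b.X + a.X)) + (rec X. a.(X + X) + (b.X + a.X)) :: -a-> v0, -a-> v1, -b-> v0
Partition-refinement fixed point:
  B0 = {u0, u1}
  B1 = {v0, v1}
u0 ∈ B0, v0 ∈ B1 → different blocks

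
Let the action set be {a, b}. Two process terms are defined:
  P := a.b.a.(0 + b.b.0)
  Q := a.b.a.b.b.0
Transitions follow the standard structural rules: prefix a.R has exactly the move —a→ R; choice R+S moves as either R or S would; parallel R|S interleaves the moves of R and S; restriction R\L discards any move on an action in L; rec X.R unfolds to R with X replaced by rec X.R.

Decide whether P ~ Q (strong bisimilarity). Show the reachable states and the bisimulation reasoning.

LTS(P): 6 reachable states
  p0 = a.b.a.(0 + b.b.0) :: —a→ p1
  p1 = b.a.(0 + b.b.0) :: —b→ p2
  p2 = a.(0 + b.b.0) :: —a→ p3
  p3 = 0 + b.b.0 :: —b→ p4
  p4 = b.0 :: —b→ p5
  p5 = 0 :: deadlocked
LTS(Q): 6 reachable states
  q0 = a.b.a.b.b.0 :: —a→ q1
  q1 = b.a.b.b.0 :: —b→ q2
  q2 = a.b.b.0 :: —a→ q3
  q3 = b.b.0 :: —b→ q4
  q4 = b.0 :: —b→ q5
  q5 = 0 :: deadlocked
Partition-refinement fixed point:
  B0 = {p0, q0}
  B1 = {p1, q1}
  B2 = {p2, q2}
  B3 = {p3, q3}
  B4 = {p4, q4}
  B5 = {p5, q5}
p0 ∈ B0, q0 ∈ B0 → same block

P ~ Q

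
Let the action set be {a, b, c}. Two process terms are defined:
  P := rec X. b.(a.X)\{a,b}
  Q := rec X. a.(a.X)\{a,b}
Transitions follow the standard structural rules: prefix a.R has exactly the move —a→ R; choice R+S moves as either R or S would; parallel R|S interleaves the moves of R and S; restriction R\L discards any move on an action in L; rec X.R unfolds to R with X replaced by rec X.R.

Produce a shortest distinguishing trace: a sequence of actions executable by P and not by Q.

b

Reachable graph of P (2 states):
  p0 = rec X. b.(a.X)\{a,b} ⊢ -b-> p1
  p1 = (a.(rec X. b.(a.X)\{a,b}))\{a,b} ⊢ ·
Reachable graph of Q (2 states):
  q0 = rec X. a.(a.X)\{a,b} ⊢ -a-> q1
  q1 = (a.(rec X. a.(a.X)\{a,b}))\{a,b} ⊢ ·
Executing b from P (initial set {p0}):
  after b @ step 1: {p1}
  — P admits the full trace.
Executing b from Q (initial set {q0}):
  after b @ step 1: no successor for Q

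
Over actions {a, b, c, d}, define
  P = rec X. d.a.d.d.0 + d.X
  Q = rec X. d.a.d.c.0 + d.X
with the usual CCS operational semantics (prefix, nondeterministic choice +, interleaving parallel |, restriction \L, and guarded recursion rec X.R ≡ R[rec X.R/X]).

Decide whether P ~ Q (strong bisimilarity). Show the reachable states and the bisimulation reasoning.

P ≁ Q

LTS(P): 5 reachable states
  s0 = rec X. d.a.d.d.0 + d.X :: —d→ s0, —d→ s1
  s1 = a.d.d.0 :: —a→ s2
  s2 = d.d.0 :: —d→ s3
  s3 = d.0 :: —d→ s4
  s4 = 0 :: stopped
LTS(Q): 5 reachable states
  t0 = rec X. d.a.d.c.0 + d.X :: —d→ t0, —d→ t1
  t1 = a.d.c.0 :: —a→ t2
  t2 = d.c.0 :: —d→ t3
  t3 = c.0 :: —c→ t4
  t4 = 0 :: stopped
Bisimilarity quotient blocks:
  B0 = {s0}
  B1 = {s1}
  B2 = {s2}
  B3 = {s3}
  B4 = {s4, t4}
  B5 = {t0}
  B6 = {t1}
  B7 = {t2}
  B8 = {t3}
s0 ∈ B0, t0 ∈ B5 → different blocks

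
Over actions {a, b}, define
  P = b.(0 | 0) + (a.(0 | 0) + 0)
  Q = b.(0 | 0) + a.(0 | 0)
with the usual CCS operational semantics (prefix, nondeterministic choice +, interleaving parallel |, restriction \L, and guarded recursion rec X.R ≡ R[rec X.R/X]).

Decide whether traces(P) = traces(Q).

traces(P) = traces(Q)

LTS(P): 2 reachable states
  m0 = b.(0 | 0) + (a.(0 | 0) + 0) ⊢ -a-> m1, -b-> m1
  m1 = 0 | 0 ⊢ deadlocked
LTS(Q): 2 reachable states
  n0 = b.(0 | 0) + a.(0 | 0) ⊢ -a-> n1, -b-> n1
  n1 = 0 | 0 ⊢ deadlocked
Bisimilarity quotient blocks:
  B0 = {m0, n0}
  B1 = {m1, n1}
m0 ∈ B0, n0 ∈ B0 → same block
Bisimilar ⇒ trace-equivalent.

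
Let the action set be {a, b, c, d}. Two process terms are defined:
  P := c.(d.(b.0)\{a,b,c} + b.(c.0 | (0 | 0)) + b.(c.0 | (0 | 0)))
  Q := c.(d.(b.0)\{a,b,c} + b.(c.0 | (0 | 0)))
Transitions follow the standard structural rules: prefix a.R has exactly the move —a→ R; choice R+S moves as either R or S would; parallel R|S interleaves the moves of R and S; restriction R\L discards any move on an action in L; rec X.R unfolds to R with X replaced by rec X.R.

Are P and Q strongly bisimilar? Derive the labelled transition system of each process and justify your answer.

YES

P's transition system — 5 states:
  p0 = c.(d.(b.0)\{a,b,c} + b.(c.0 | (0 | 0)) + b.(c.0 | (0 | 0))) ⊢ --c--▸ p1
  p1 = d.(b.0)\{a,b,c} + b.(c.0 | (0 | 0)) + b.(c.0 | (0 | 0)) ⊢ --b--▸ p2, --d--▸ p3
  p2 = c.0 | (0 | 0) ⊢ --c--▸ p4
  p3 = (b.0)\{a,b,c} ⊢ ·
  p4 = 0 | (0 | 0) ⊢ ·
Q's transition system — 5 states:
  q0 = c.(d.(b.0)\{a,b,c} + b.(c.0 | (0 | 0))) ⊢ --c--▸ q1
  q1 = d.(b.0)\{a,b,c} + b.(c.0 | (0 | 0)) ⊢ --b--▸ q2, --d--▸ q3
  q2 = c.0 | (0 | 0) ⊢ --c--▸ q4
  q3 = (b.0)\{a,b,c} ⊢ ·
  q4 = 0 | (0 | 0) ⊢ ·
Bisimilarity quotient blocks:
  B0 = {p0, q0}
  B1 = {p1, q1}
  B2 = {p3, p4, q3, q4}
  B3 = {p2, q2}
p0 ∈ B0, q0 ∈ B0 → same block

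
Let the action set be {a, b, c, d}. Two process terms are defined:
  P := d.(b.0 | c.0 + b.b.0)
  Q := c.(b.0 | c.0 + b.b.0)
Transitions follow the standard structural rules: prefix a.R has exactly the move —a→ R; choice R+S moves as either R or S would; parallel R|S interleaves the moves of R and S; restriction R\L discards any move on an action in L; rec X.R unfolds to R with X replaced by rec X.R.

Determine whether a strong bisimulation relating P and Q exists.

NO

LTS(P): 7 reachable states
  m0 = d.(b.0 | c.0 + b.b.0) ⊢ =d=> m1
  m1 = b.0 | c.0 + b.b.0 ⊢ =b=> m2, =b=> m3, =c=> m4
  m2 = 0 | c.0 ⊢ =c=> m5
  m3 = b.0 ⊢ =b=> m6
  m4 = b.0 | 0 ⊢ =b=> m5
  m5 = 0 | 0 ⊢ ·
  m6 = 0 ⊢ ·
LTS(Q): 7 reachable states
  n0 = c.(b.0 | c.0 + b.b.0) ⊢ =c=> n1
  n1 = b.0 | c.0 + b.b.0 ⊢ =b=> n2, =b=> n3, =c=> n4
  n2 = 0 | c.0 ⊢ =c=> n5
  n3 = b.0 ⊢ =b=> n6
  n4 = b.0 | 0 ⊢ =b=> n5
  n5 = 0 | 0 ⊢ ·
  n6 = 0 ⊢ ·
Bisimilarity quotient blocks:
  B0 = {m0}
  B1 = {m1, n1}
  B2 = {m2, n2}
  B3 = {m5, m6, n5, n6}
  B4 = {m3, m4, n3, n4}
  B5 = {n0}
m0 ∈ B0, n0 ∈ B5 → different blocks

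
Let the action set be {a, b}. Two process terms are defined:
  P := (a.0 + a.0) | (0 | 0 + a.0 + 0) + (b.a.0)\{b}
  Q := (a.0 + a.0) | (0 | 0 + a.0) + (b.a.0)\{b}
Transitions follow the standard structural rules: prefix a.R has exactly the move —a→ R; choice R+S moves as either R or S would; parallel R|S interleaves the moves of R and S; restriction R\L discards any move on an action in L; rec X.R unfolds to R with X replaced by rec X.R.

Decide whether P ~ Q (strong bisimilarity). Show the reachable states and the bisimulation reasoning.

LTS(P): 4 reachable states
  s0 = (a.0 + a.0) | (0 | 0 + a.0 + 0) + (b.a.0)\{b} | —a→ s1, —a→ s2
  s1 = (a.0 + a.0) | 0 | —a→ s3
  s2 = 0 | (0 | 0 + a.0 + 0) | —a→ s3
  s3 = 0 | 0 | ·
LTS(Q): 4 reachable states
  t0 = (a.0 + a.0) | (0 | 0 + a.0) + (b.a.0)\{b} | —a→ t1, —a→ t2
  t1 = (a.0 + a.0) | 0 | —a→ t3
  t2 = 0 | (0 | 0 + a.0) | —a→ t3
  t3 = 0 | 0 | ·
Partition-refinement fixed point:
  B0 = {s0, t0}
  B1 = {s1, s2, t1, t2}
  B2 = {s3, t3}
s0 ∈ B0, t0 ∈ B0 → same block

YES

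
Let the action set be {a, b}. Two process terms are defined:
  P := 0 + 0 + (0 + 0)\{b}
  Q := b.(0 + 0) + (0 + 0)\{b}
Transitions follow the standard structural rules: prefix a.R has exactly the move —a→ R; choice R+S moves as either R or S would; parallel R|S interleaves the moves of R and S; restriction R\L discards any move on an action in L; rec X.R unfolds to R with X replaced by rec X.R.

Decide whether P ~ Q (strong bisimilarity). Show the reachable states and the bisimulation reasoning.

LTS(P): 1 reachable states
  m0 = 0 + 0 + (0 + 0)\{b} | ∅
LTS(Q): 2 reachable states
  n0 = b.(0 + 0) + (0 + 0)\{b} | —b→ n1
  n1 = 0 + 0 | ∅
Coarsest stable partition (strong bisimilarity classes):
  B0 = {m0, n1}
  B1 = {n0}
m0 ∈ B0, n0 ∈ B1 → different blocks

P ≁ Q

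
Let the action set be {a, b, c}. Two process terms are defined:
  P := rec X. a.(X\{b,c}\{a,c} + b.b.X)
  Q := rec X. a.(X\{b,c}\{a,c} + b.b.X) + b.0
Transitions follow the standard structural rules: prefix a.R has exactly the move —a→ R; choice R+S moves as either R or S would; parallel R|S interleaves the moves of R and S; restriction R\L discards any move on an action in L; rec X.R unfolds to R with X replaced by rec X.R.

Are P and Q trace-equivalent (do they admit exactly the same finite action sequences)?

LTS(P): 3 reachable states
  u0 = rec X. a.(X\{b,c}\{a,c} + b.b.X) → -a-> u1
  u1 = (rec X. a.(X\{b,c}\{a,c} + b.b.X))\{b,c}\{a,c} + b.b.(rec X. a.(X\{b,c}\{a,c} + b.b.X)) → -b-> u2
  u2 = b.(rec X. a.(X\{b,c}\{a,c} + b.b.X)) → -b-> u0
LTS(Q): 4 reachable states
  v0 = rec X. a.(X\{b,c}\{a,c} + b.b.X) + b.0 → -a-> v1, -b-> v2
  v1 = (rec X. a.(X\{b,c}\{a,c} + b.b.X) + b.0)\{b,c}\{a,c} + b.b.(rec X. a.(X\{b,c}\{a,c} + b.b.X) + b.0) → -b-> v3
  v2 = 0 → ∅
  v3 = b.(rec X. a.(X\{b,c}\{a,c} + b.b.X) + b.0) → -b-> v0
Trace ⟨b⟩ through Q, begin at {v0}:
  after b @ step 1: {v2}
  — Q admits the full trace.
Trace ⟨b⟩ through P, begin at {u0}:
  after b @ step 1: no successor for P

trace-distinct — witness ⟨b⟩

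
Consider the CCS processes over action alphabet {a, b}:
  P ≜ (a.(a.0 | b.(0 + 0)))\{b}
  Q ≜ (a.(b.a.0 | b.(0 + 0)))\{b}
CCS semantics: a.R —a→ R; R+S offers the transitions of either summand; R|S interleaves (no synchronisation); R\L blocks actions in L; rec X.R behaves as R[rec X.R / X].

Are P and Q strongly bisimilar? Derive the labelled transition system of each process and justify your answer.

P's transition system — 3 states:
  u0 = (a.(a.0 | b.(0 + 0)))\{b} has moves ··a··> u1
  u1 = (a.0 | b.(0 + 0))\{b} has moves ··a··> u2
  u2 = (0 | b.(0 + 0))\{b} has moves ·
Q's transition system — 2 states:
  v0 = (a.(b.a.0 | b.(0 + 0)))\{b} has moves ··a··> v1
  v1 = (b.a.0 | b.(0 + 0))\{b} has moves ·
Bisimilarity quotient blocks:
  B0 = {u0}
  B1 = {u1, v0}
  B2 = {u2, v1}
u0 ∈ B0, v0 ∈ B1 → different blocks

not bisimilar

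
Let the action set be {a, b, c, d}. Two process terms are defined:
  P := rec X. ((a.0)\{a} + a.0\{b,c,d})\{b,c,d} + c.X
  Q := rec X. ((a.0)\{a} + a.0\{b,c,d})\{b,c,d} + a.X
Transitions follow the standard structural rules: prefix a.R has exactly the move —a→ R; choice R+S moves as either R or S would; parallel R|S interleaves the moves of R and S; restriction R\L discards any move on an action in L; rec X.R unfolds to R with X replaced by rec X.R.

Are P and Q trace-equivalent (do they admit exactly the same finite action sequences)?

traces(P) ≠ traces(Q) — witness ⟨c⟩

P's transition system — 2 states:
  m0 = rec X. ((a.0)\{a} + a.0\{b,c,d})\{b,c,d} + c.X has moves —a→ m1, —c→ m0
  m1 = 0\{b,c,d}\{b,c,d} has moves (no moves)
Q's transition system — 2 states:
  n0 = rec X. ((a.0)\{a} + a.0\{b,c,d})\{b,c,d} + a.X has moves —a→ n0, —a→ n1
  n1 = 0\{b,c,d}\{b,c,d} has moves (no moves)
Trace ⟨c⟩ through P, begin at {m0}:
  [1] c ⇒ {m0}
  — P admits the full trace.
Trace ⟨c⟩ through Q, begin at {n0}:
  [1] c ⇒ ∅  — Q cannot continue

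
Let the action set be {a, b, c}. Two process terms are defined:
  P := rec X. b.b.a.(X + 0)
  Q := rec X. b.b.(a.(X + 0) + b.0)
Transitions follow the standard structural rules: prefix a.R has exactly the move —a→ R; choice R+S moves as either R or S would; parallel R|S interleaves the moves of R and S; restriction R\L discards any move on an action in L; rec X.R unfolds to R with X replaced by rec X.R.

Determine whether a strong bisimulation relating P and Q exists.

P ≁ Q

LTS(P): 4 reachable states
  s0 = rec X. b.b.a.(X + 0) → =b=> s1
  s1 = b.a.((rec X. b.b.a.(X + 0)) + 0) → =b=> s2
  s2 = a.((rec X. b.b.a.(X + 0)) + 0) → =a=> s3
  s3 = (rec X. b.b.a.(X + 0)) + 0 → =b=> s1
LTS(Q): 5 reachable states
  t0 = rec X. b.b.(a.(X + 0) + b.0) → =b=> t1
  t1 = b.(a.((rec X. b.b.(a.(X + 0) + b.0)) + 0) + b.0) → =b=> t2
  t2 = a.((rec X. b.b.(a.(X + 0) + b.0)) + 0) + b.0 → =a=> t3, =b=> t4
  t3 = (rec X. b.b.(a.(X + 0) + b.0)) + 0 → =b=> t1
  t4 = 0 → ·
Coarsest stable partition (strong bisimilarity classes):
  B0 = {s0, s3}
  B1 = {s1}
  B2 = {s2}
  B3 = {t0, t3}
  B4 = {t1}
  B5 = {t2}
  B6 = {t4}
s0 ∈ B0, t0 ∈ B3 → different blocks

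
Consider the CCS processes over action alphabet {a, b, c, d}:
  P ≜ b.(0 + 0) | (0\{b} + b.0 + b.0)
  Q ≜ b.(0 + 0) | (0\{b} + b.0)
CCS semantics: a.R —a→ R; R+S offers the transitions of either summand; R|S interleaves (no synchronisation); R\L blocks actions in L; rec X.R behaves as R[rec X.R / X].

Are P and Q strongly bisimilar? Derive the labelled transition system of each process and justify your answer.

Reachable graph of P (4 states):
  s0 = b.(0 + 0) | (0\{b} + b.0 + b.0) ⊢ ··b··> s1, ··b··> s2
  s1 = (0 + 0) | (0\{b} + b.0 + b.0) ⊢ ··b··> s3
  s2 = b.(0 + 0) | 0 ⊢ ··b··> s3
  s3 = (0 + 0) | 0 ⊢ ·
Reachable graph of Q (4 states):
  t0 = b.(0 + 0) | (0\{b} + b.0) ⊢ ··b··> t1, ··b··> t2
  t1 = (0 + 0) | (0\{b} + b.0) ⊢ ··b··> t3
  t2 = b.(0 + 0) | 0 ⊢ ··b··> t3
  t3 = (0 + 0) | 0 ⊢ ·
Partition-refinement fixed point:
  B0 = {s0, t0}
  B1 = {s1, s2, t1, t2}
  B2 = {s3, t3}
s0 ∈ B0, t0 ∈ B0 → same block

bisimilar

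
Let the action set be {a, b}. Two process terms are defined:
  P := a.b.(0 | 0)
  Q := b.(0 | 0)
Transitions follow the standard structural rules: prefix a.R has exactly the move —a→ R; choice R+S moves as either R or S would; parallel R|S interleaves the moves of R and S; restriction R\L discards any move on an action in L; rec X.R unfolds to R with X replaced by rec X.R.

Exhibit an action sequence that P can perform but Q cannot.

LTS(P): 3 reachable states
  s0 = a.b.(0 | 0) :: --a--▸ s1
  s1 = b.(0 | 0) :: --b--▸ s2
  s2 = 0 | 0 :: stopped
LTS(Q): 2 reachable states
  t0 = b.(0 | 0) :: --b--▸ t1
  t1 = 0 | 0 :: stopped
Executing a from P (initial set {s0}):
  after a @ step 1: {s1}
  P completes σ.
Executing a from Q (initial set {t0}):
  after a @ step 1: no successor for Q

a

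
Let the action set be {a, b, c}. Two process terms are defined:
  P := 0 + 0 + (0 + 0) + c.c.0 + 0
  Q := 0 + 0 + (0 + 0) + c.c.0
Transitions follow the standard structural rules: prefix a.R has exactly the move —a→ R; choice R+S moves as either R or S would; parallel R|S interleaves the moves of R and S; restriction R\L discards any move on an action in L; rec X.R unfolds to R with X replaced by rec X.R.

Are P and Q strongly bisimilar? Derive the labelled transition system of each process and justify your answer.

P ~ Q

LTS(P): 3 reachable states
  m0 = 0 + 0 + (0 + 0) + c.c.0 + 0 :: ··c··> m1
  m1 = c.0 :: ··c··> m2
  m2 = 0 :: ·
LTS(Q): 3 reachable states
  n0 = 0 + 0 + (0 + 0) + c.c.0 :: ··c··> n1
  n1 = c.0 :: ··c··> n2
  n2 = 0 :: ·
Partition-refinement fixed point:
  B0 = {m0, n0}
  B1 = {m1, n1}
  B2 = {m2, n2}
m0 ∈ B0, n0 ∈ B0 → same block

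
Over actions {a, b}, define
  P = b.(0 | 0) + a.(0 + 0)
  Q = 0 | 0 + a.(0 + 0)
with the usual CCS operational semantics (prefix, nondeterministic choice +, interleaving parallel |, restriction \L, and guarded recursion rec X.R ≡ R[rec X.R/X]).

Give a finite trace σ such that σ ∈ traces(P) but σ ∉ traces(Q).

b

P's transition system — 3 states:
  p0 = b.(0 | 0) + a.(0 + 0) :: ··a··> p1, ··b··> p2
  p1 = 0 + 0 :: stopped
  p2 = 0 | 0 :: stopped
Q's transition system — 2 states:
  q0 = 0 | 0 + a.(0 + 0) :: ··a··> q1
  q1 = 0 + 0 :: stopped
Run σ = ⟨b⟩ on P: start {p0}
  after b @ step 1: {p2}
  ✓ P
Run σ = ⟨b⟩ on Q: start {q0}
  after b @ step 1: ∅ (Q stuck)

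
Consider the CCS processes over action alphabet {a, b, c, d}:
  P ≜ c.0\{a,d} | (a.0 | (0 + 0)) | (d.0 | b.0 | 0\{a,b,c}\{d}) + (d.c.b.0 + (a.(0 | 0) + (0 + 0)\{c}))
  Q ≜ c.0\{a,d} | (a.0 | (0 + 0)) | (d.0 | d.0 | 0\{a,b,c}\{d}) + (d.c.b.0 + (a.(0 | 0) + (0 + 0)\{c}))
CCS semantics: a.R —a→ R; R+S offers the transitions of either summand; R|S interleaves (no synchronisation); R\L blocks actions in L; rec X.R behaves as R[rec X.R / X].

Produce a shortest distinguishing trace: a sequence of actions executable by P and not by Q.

b

LTS(P): 20 reachable states
  u0 = c.0\{a,d} | (a.0 | (0 + 0)) | (d.0 | b.0 | 0\{a,b,c}\{d}) + (d.c.b.0 + (a.(0 | 0) + (0 + 0)\{c})) :: --a--▸ u1, --a--▸ u2, --b--▸ u3, --c--▸ u4, --d--▸ u5, --d--▸ u6
  u1 = 0 | 0 :: ∅
  u2 = c.0\{a,d} | (0 | (0 + 0)) | (d.0 | b.0 | 0\{a,b,c}\{d}) :: --b--▸ u7, --c--▸ u8, --d--▸ u9
  u3 = c.0\{a,d} | (a.0 | (0 + 0)) | (d.0 | 0 | 0\{a,b,c}\{d}) :: --a--▸ u7, --c--▸ u10, --d--▸ u11
  u4 = 0\{a,d} | (a.0 | (0 + 0)) | (d.0 | b.0 | 0\{a,b,c}\{d}) :: --a--▸ u8, --b--▸ u10, --d--▸ u12
  u5 = c.0\{a,d} | (a.0 | (0 + 0)) | (0 | b.0 | 0\{a,b,c}\{d}) :: --a--▸ u9, --b--▸ u11, --c--▸ u12
  u6 = c.b.0 :: --c--▸ u13
  u7 = c.0\{a,d} | (0 | (0 + 0)) | (d.0 | 0 | 0\{a,b,c}\{d}) :: --c--▸ u14, --d--▸ u15
  u8 = 0\{a,d} | (0 | (0 + 0)) | (d.0 | b.0 | 0\{a,b,c}\{d}) :: --b--▸ u14, --d--▸ u16
  u9 = c.0\{a,d} | (0 | (0 + 0)) | (0 | b.0 | 0\{a,b,c}\{d}) :: --b--▸ u15, --c--▸ u16
  u10 = 0\{a,d} | (a.0 | (0 + 0)) | (d.0 | 0 | 0\{a,b,c}\{d}) :: --a--▸ u14, --d--▸ u17
  u11 = c.0\{a,d} | (a.0 | (0 + 0)) | (0 | 0 | 0\{a,b,c}\{d}) :: --a--▸ u15, --c--▸ u17
  u12 = 0\{a,d} | (a.0 | (0 + 0)) | (0 | b.0 | 0\{a,b,c}\{d}) :: --a--▸ u16, --b--▸ u17
  u13 = b.0 :: --b--▸ u18
  u14 = 0\{a,d} | (0 | (0 + 0)) | (d.0 | 0 | 0\{a,b,c}\{d}) :: --d--▸ u19
  u15 = c.0\{a,d} | (0 | (0 + 0)) | (0 | 0 | 0\{a,b,c}\{d}) :: --c--▸ u19
  u16 = 0\{a,d} | (0 | (0 + 0)) | (0 | b.0 | 0\{a,b,c}\{d}) :: --b--▸ u19
  u17 = 0\{a,d} | (a.0 | (0 + 0)) | (0 | 0 | 0\{a,b,c}\{d}) :: --a--▸ u19
  u18 = 0 :: ∅
  u19 = 0\{a,d} | (0 | (0 + 0)) | (0 | 0 | 0\{a,b,c}\{d}) :: ∅
LTS(Q): 20 reachable states
  v0 = c.0\{a,d} | (a.0 | (0 + 0)) | (d.0 | d.0 | 0\{a,b,c}\{d}) + (d.c.b.0 + (a.(0 | 0) + (0 + 0)\{c})) :: --a--▸ v1, --a--▸ v2, --c--▸ v3, --d--▸ v4, --d--▸ v5, --d--▸ v6
  v1 = 0 | 0 :: ∅
  v2 = c.0\{a,d} | (0 | (0 + 0)) | (d.0 | d.0 | 0\{a,b,c}\{d}) :: --c--▸ v7, --d--▸ v8, --d--▸ v9
  v3 = 0\{a,d} | (a.0 | (0 + 0)) | (d.0 | d.0 | 0\{a,b,c}\{d}) :: --a--▸ v7, --d--▸ v10, --d--▸ v11
  v4 = c.0\{a,d} | (a.0 | (0 + 0)) | (0 | d.0 | 0\{a,b,c}\{d}) :: --a--▸ v8, --c--▸ v10, --d--▸ v12
  v5 = c.0\{a,d} | (a.0 | (0 + 0)) | (d.0 | 0 | 0\{a,b,c}\{d}) :: --a--▸ v9, --c--▸ v11, --d--▸ v12
  v6 = c.b.0 :: --c--▸ v13
  v7 = 0\{a,d} | (0 | (0 + 0)) | (d.0 | d.0 | 0\{a,b,c}\{d}) :: --d--▸ v14, --d--▸ v15
  v8 = c.0\{a,d} | (0 | (0 + 0)) | (0 | d.0 | 0\{a,b,c}\{d}) :: --c--▸ v14, --d--▸ v16
  v9 = c.0\{a,d} | (0 | (0 + 0)) | (d.0 | 0 | 0\{a,b,c}\{d}) :: --c--▸ v15, --d--▸ v16
  v10 = 0\{a,d} | (a.0 | (0 + 0)) | (0 | d.0 | 0\{a,b,c}\{d}) :: --a--▸ v14, --d--▸ v17
  v11 = 0\{a,d} | (a.0 | (0 + 0)) | (d.0 | 0 | 0\{a,b,c}\{d}) :: --a--▸ v15, --d--▸ v17
  v12 = c.0\{a,d} | (a.0 | (0 + 0)) | (0 | 0 | 0\{a,b,c}\{d}) :: --a--▸ v16, --c--▸ v17
  v13 = b.0 :: --b--▸ v18
  v14 = 0\{a,d} | (0 | (0 + 0)) | (0 | d.0 | 0\{a,b,c}\{d}) :: --d--▸ v19
  v15 = 0\{a,d} | (0 | (0 + 0)) | (d.0 | 0 | 0\{a,b,c}\{d}) :: --d--▸ v19
  v16 = c.0\{a,d} | (0 | (0 + 0)) | (0 | 0 | 0\{a,b,c}\{d}) :: --c--▸ v19
  v17 = 0\{a,d} | (a.0 | (0 + 0)) | (0 | 0 | 0\{a,b,c}\{d}) :: --a--▸ v19
  v18 = 0 :: ∅
  v19 = 0\{a,d} | (0 | (0 + 0)) | (0 | 0 | 0\{a,b,c}\{d}) :: ∅
Run σ = ⟨b⟩ on P: start {u0}
  [1] b ⇒ {u3}
  ✓ P
Run σ = ⟨b⟩ on Q: start {v0}
  [1] b ⇒ ∅ (Q stuck)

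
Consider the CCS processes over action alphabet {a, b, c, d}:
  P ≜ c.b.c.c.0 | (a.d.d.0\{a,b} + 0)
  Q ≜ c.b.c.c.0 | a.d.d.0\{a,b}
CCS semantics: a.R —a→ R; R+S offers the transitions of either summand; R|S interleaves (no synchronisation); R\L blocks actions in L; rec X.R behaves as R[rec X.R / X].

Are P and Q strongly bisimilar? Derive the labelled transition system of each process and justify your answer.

LTS(P): 20 reachable states
  u0 = c.b.c.c.0 | (a.d.d.0\{a,b} + 0) has moves =a=> u1, =c=> u2
  u1 = c.b.c.c.0 | d.d.0\{a,b} has moves =c=> u3, =d=> u4
  u2 = b.c.c.0 | (a.d.d.0\{a,b} + 0) has moves =a=> u3, =b=> u5
  u3 = b.c.c.0 | d.d.0\{a,b} has moves =b=> u6, =d=> u7
  u4 = c.b.c.c.0 | d.0\{a,b} has moves =c=> u7, =d=> u8
  u5 = c.c.0 | (a.d.d.0\{a,b} + 0) has moves =a=> u6, =c=> u9
  u6 = c.c.0 | d.d.0\{a,b} has moves =c=> u10, =d=> u11
  u7 = b.c.c.0 | d.0\{a,b} has moves =b=> u11, =d=> u12
  u8 = c.b.c.c.0 | 0\{a,b} has moves =c=> u12
  u9 = c.0 | (a.d.d.0\{a,b} + 0) has moves =a=> u10, =c=> u13
  u10 = c.0 | d.d.0\{a,b} has moves =c=> u14, =d=> u15
  u11 = c.c.0 | d.0\{a,b} has moves =c=> u15, =d=> u16
  u12 = b.c.c.0 | 0\{a,b} has moves =b=> u16
  u13 = 0 | (a.d.d.0\{a,b} + 0) has moves =a=> u14
  u14 = 0 | d.d.0\{a,b} has moves =d=> u17
  u15 = c.0 | d.0\{a,b} has moves =c=> u17, =d=> u18
  u16 = c.c.0 | 0\{a,b} has moves =c=> u18
  u17 = 0 | d.0\{a,b} has moves =d=> u19
  u18 = c.0 | 0\{a,b} has moves =c=> u19
  u19 = 0 | 0\{a,b} has moves ∅
LTS(Q): 20 reachable states
  v0 = c.b.c.c.0 | a.d.d.0\{a,b} has moves =a=> v1, =c=> v2
  v1 = c.b.c.c.0 | d.d.0\{a,b} has moves =c=> v3, =d=> v4
  v2 = b.c.c.0 | a.d.d.0\{a,b} has moves =a=> v3, =b=> v5
  v3 = b.c.c.0 | d.d.0\{a,b} has moves =b=> v6, =d=> v7
  v4 = c.b.c.c.0 | d.0\{a,b} has moves =c=> v7, =d=> v8
  v5 = c.c.0 | a.d.d.0\{a,b} has moves =a=> v6, =c=> v9
  v6 = c.c.0 | d.d.0\{a,b} has moves =c=> v10, =d=> v11
  v7 = b.c.c.0 | d.0\{a,b} has moves =b=> v11, =d=> v12
  v8 = c.b.c.c.0 | 0\{a,b} has moves =c=> v12
  v9 = c.0 | a.d.d.0\{a,b} has moves =a=> v10, =c=> v13
  v10 = c.0 | d.d.0\{a,b} has moves =c=> v14, =d=> v15
  v11 = c.c.0 | d.0\{a,b} has moves =c=> v15, =d=> v16
  v12 = b.c.c.0 | 0\{a,b} has moves =b=> v16
  v13 = 0 | a.d.d.0\{a,b} has moves =a=> v14
  v14 = 0 | d.d.0\{a,b} has moves =d=> v17
  v15 = c.0 | d.0\{a,b} has moves =c=> v17, =d=> v18
  v16 = c.c.0 | 0\{a,b} has moves =c=> v18
  v17 = 0 | d.0\{a,b} has moves =d=> v19
  v18 = c.0 | 0\{a,b} has moves =c=> v19
  v19 = 0 | 0\{a,b} has moves ∅
Partition-refinement fixed point:
  B0 = {u0, v0}
  B1 = {u1, v1}
  B2 = {u3, v3}
  B3 = {u6, v6}
  B4 = {u11, v11}
  B5 = {u16, v16}
  B6 = {u18, v18}
  B7 = {u19, v19}
  B8 = {u15, v15}
  B9 = {u17, v17}
  B10 = {u10, v10}
  B11 = {u14, v14}
  B12 = {u7, v7}
  B13 = {u12, v12}
  B14 = {u4, v4}
  B15 = {u8, v8}
  B16 = {u2, v2}
  B17 = {u5, v5}
  B18 = {u9, v9}
  B19 = {u13, v13}
u0 ∈ B0, v0 ∈ B0 → same block

P ~ Q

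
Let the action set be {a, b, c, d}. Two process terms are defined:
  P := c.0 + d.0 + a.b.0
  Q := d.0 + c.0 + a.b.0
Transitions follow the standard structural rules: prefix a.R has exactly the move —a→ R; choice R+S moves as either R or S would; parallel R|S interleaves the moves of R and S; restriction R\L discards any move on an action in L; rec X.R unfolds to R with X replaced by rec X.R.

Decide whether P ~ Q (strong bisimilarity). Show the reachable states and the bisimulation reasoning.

P's transition system — 3 states:
  p0 = c.0 + d.0 + a.b.0 | --a--▸ p1, --c--▸ p2, --d--▸ p2
  p1 = b.0 | --b--▸ p2
  p2 = 0 | (no moves)
Q's transition system — 3 states:
  q0 = d.0 + c.0 + a.b.0 | --a--▸ q1, --c--▸ q2, --d--▸ q2
  q1 = b.0 | --b--▸ q2
  q2 = 0 | (no moves)
Bisimilarity quotient blocks:
  B0 = {p0, q0}
  B1 = {p1, q1}
  B2 = {p2, q2}
p0 ∈ B0, q0 ∈ B0 → same block

bisimilar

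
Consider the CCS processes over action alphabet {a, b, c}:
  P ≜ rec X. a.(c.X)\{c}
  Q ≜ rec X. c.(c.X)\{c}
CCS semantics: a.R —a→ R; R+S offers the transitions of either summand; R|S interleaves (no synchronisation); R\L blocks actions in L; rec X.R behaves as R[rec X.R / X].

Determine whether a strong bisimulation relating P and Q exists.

LTS(P): 2 reachable states
  u0 = rec X. a.(c.X)\{c} :: =a=> u1
  u1 = (c.(rec X. a.(c.X)\{c}))\{c} :: (no moves)
LTS(Q): 2 reachable states
  v0 = rec X. c.(c.X)\{c} :: =c=> v1
  v1 = (c.(rec X. c.(c.X)\{c}))\{c} :: (no moves)
Partition-refinement fixed point:
  B0 = {u0}
  B1 = {u1, v1}
  B2 = {v0}
u0 ∈ B0, v0 ∈ B2 → different blocks

P ≁ Q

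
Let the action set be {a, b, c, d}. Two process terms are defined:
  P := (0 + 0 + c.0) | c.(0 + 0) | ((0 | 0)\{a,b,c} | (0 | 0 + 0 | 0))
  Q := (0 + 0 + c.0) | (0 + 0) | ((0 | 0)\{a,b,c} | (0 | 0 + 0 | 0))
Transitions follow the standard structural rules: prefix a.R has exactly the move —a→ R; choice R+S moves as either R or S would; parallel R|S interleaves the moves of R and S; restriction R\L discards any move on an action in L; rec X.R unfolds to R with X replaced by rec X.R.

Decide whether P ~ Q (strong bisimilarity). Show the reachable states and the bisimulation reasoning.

LTS(P): 4 reachable states
  m0 = (0 + 0 + c.0) | c.(0 + 0) | ((0 | 0)\{a,b,c} | (0 | 0 + 0 | 0)) has moves —c→ m1, —c→ m2
  m1 = (0 + 0 + c.0) | (0 + 0) | ((0 | 0)\{a,b,c} | (0 | 0 + 0 | 0)) has moves —c→ m3
  m2 = 0 | c.(0 + 0) | ((0 | 0)\{a,b,c} | (0 | 0 + 0 | 0)) has moves —c→ m3
  m3 = 0 | (0 + 0) | ((0 | 0)\{a,b,c} | (0 | 0 + 0 | 0)) has moves ·
LTS(Q): 2 reachable states
  n0 = (0 + 0 + c.0) | (0 + 0) | ((0 | 0)\{a,b,c} | (0 | 0 + 0 | 0)) has moves —c→ n1
  n1 = 0 | (0 + 0) | ((0 | 0)\{a,b,c} | (0 | 0 + 0 | 0)) has moves ·
Bisimilarity quotient blocks:
  B0 = {m0}
  B1 = {m1, m2, n0}
  B2 = {m3, n1}
m0 ∈ B0, n0 ∈ B1 → different blocks

P ≁ Q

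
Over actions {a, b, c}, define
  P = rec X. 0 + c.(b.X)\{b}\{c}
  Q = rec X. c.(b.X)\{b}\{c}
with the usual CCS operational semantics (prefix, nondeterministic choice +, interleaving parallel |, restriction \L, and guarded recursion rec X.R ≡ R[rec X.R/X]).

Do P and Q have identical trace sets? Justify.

trace-equivalent

P's transition system — 2 states:
  p0 = rec X. 0 + c.(b.X)\{b}\{c} has moves =c=> p1
  p1 = (b.(rec X. 0 + c.(b.X)\{b}\{c}))\{b}\{c} has moves deadlocked
Q's transition system — 2 states:
  q0 = rec X. c.(b.X)\{b}\{c} has moves =c=> q1
  q1 = (b.(rec X. c.(b.X)\{b}\{c}))\{b}\{c} has moves deadlocked
Coarsest stable partition (strong bisimilarity classes):
  B0 = {p0, q0}
  B1 = {p1, q1}
p0 ∈ B0, q0 ∈ B0 → same block
Bisimilar ⇒ trace-equivalent.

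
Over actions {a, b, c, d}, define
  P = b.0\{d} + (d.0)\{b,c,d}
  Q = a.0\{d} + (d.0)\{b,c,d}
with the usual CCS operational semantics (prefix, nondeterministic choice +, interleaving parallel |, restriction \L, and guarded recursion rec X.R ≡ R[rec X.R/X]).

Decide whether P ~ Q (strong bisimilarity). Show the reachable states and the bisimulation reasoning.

not bisimilar

LTS(P): 2 reachable states
  s0 = b.0\{d} + (d.0)\{b,c,d} :: =b=> s1
  s1 = 0\{d} :: (no moves)
LTS(Q): 2 reachable states
  t0 = a.0\{d} + (d.0)\{b,c,d} :: =a=> t1
  t1 = 0\{d} :: (no moves)
Coarsest stable partition (strong bisimilarity classes):
  B0 = {s0}
  B1 = {s1, t1}
  B2 = {t0}
s0 ∈ B0, t0 ∈ B2 → different blocks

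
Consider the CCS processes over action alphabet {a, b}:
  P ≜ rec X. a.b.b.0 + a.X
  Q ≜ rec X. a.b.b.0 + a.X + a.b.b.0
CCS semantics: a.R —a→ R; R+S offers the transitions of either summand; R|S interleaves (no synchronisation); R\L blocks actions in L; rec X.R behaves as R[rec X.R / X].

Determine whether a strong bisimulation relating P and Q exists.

YES

Reachable graph of P (4 states):
  s0 = rec X. a.b.b.0 + a.X | -a-> s0, -a-> s1
  s1 = b.b.0 | -b-> s2
  s2 = b.0 | -b-> s3
  s3 = 0 | (no moves)
Reachable graph of Q (4 states):
  t0 = rec X. a.b.b.0 + a.X + a.b.b.0 | -a-> t0, -a-> t1
  t1 = b.b.0 | -b-> t2
  t2 = b.0 | -b-> t3
  t3 = 0 | (no moves)
Partition-refinement fixed point:
  B0 = {s0, t0}
  B1 = {s1, t1}
  B2 = {s2, t2}
  B3 = {s3, t3}
s0 ∈ B0, t0 ∈ B0 → same block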